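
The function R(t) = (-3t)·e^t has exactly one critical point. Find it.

-1

Differentiating with the product rule gives R'(t) = (-3t - 3)·e^t. Since e^t > 0, the only critical point is t = -1.
R''(-1) has the same sign as -3 < 0, so this is a local maximum.
R(-1) = (3)·e^(-1) ≈ 1.1036.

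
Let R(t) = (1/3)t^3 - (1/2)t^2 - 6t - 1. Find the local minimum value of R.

-29/2

R'(t) = t^2 - t - 6 = 0 at t = -2, 3.
R''(t) = 2t - 1. R''(-2) = -5 < 0 ⇒ local maximum; R''(3) = 5 > 0 ⇒ local minimum.
Thus R has its local minimum at t = 3, with value -29/2.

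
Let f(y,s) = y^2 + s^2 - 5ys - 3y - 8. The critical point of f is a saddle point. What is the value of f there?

-53/7

∂f/∂y = 2y - 5s - 3 = 0 and ∂f/∂s = -5y + 2s = 0, so (y, s) = (-2/7, -5/7).
The Hessian has f_{yy} = 2, f_{ss} = 2, f_{ys} = -5, giving D = -21 < 0, so the point is a saddle point.
f(-2/7, -5/7) = -53/7.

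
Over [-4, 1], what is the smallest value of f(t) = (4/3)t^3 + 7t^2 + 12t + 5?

f'(t) = 4t^2 + 14t + 12, which vanishes at t = -2 and t = -3/2.
Compare values at every candidate in [-4, 1]: f(-4) = -49/3,  f(-2) = -5/3,  f(-3/2) = -7/4,  f(1) = 76/3.
So the minimum is f(-4) = -49/3.

-49/3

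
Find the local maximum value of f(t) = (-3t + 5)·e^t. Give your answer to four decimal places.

f'(t) = (-3)·e^t + (-3t + 5)·1·e^t = (-3t + 2)·e^t. Since e^t > 0, the only critical point is t = 2/3.
f''(2/3) has the same sign as -3 < 0, so this is a local maximum.
f(2/3) = (3)·e^(2/3) ≈ 5.8432.

5.8432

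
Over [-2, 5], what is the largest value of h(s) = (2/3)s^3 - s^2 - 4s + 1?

118/3

Differentiating, h'(s) = 2s^2 - 2s - 4; which vanishes at s = -1 and s = 2.
Evaluating at the critical points and endpoints: h(-2) = -1/3; h(-1) = 10/3; h(2) = -17/3; h(5) = 118/3.
So the maximum is h(5) = 118/3.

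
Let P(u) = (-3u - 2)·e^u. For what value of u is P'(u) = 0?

-5/3

Differentiating with the product rule gives P'(u) = (-3u - 5)·e^u. Since e^u > 0, the only critical point is u = -5/3.
P''(-5/3) has the same sign as -3 < 0, so this is a local maximum.
P(-5/3) = (3)·e^(-5/3) ≈ 0.5666.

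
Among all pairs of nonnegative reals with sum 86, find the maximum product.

With x + y = 86, the product is P(x) = x(86 − x).
P'(x) = 86 − 2x = 0 gives x = 43; P'' = −2 < 0, so this is the maximum.
P = 43·43 = 1849.

1849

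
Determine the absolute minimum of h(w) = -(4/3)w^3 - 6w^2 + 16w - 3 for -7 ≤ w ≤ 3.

Differentiating, h'(w) = -4w^2 - 12w + 16; which vanishes at w = -4 and w = 1.
Evaluating at the critical points and endpoints: h(-7) = 145/3; h(-4) = -233/3; h(1) = 17/3; h(3) = -45.
Hence the absolute minimum is -233/3 at w = -4.

-233/3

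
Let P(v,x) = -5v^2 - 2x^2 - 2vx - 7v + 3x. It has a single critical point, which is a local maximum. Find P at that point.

185/36

∂P/∂v = -10v - 2x - 7 = 0 and ∂P/∂x = -2v - 4x + 3 = 0, so (v, x) = (-17/18, 11/9).
The Hessian has P_{vv} = -10, P_{xx} = -4, P_{vx} = -2, giving D = 36 > 0 with P_{vv} < 0, so the point is a local maximum.
P(-17/18, 11/9) = 185/36.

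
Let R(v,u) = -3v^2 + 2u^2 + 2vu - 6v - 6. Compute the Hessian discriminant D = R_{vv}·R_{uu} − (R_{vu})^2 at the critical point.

∂R/∂v = -6v + 2u - 6 = 0 and ∂R/∂u = 2v + 4u = 0, so (v, u) = (-6/7, 3/7).
The Hessian has R_{vv} = -6, R_{uu} = 4, R_{vu} = 2, giving D = -28 < 0, so the point is a saddle point.
D = (-6)·(4) − (2)^2 = -28.

-28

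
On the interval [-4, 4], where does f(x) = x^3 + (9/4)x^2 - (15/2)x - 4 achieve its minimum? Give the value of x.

The derivative is 3x^2 + (9/2)x - 15/2, which vanishes at x = -5/2 and x = 1.
Candidates: f(-4) = -2, f(-5/2) = 211/16, f(1) = -33/4, f(4) = 66.
The minimum over the interval is -33/4, attained at x = 1.

1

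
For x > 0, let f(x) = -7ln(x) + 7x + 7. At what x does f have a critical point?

f'(x) = -7/x + 7 = 0 gives x = 1.
f''(x) = 7/x², which is positive for x > 0, so this is a local minimum.
f(1) = -7·ln(1) + 7 + 7 ≈ 14.0000.

1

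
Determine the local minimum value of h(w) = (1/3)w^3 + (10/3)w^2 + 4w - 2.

h'(w) = w^2 + (20/3)w + 4 = 0 at w = -6, -2/3.
h''(w) = 2w + 20/3. h''(-6) = -16/3 < 0 ⇒ local maximum; h''(-2/3) = 16/3 > 0 ⇒ local minimum.
So the local minimum value is h(-2/3) = -266/81.

-266/81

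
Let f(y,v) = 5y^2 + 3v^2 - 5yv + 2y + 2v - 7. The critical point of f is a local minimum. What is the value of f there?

∂f/∂y = 10y - 5v + 2 = 0 and ∂f/∂v = -5y + 6v + 2 = 0, so (y, v) = (-22/35, -6/7).
The Hessian has f_{yy} = 10, f_{vv} = 6, f_{yv} = -5, giving D = 35 > 0 with f_{yy} > 0, so the point is a local minimum.
f(-22/35, -6/7) = -297/35.

-297/35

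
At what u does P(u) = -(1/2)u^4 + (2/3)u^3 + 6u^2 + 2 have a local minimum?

P'(u) = -2u^3 + 2u^2 + 12u = 0 at u = -2, 0, 3.
P''(u) = -6u^2 + 4u + 12. P''(-2) = -20 < 0 ⇒ local maximum; P''(0) = 12 > 0 ⇒ local minimum; P''(3) = -30 < 0 ⇒ local maximum.
So the local minimum value is P(0) = 2.

0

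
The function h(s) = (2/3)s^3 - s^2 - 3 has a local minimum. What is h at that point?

-10/3

h'(s) = 2s^2 - 2s = 0 at s = 0, 1.
h''(s) = 4s - 2. h''(0) = -2 < 0 ⇒ local maximum; h''(1) = 2 > 0 ⇒ local minimum.
So the local minimum value is h(1) = -10/3.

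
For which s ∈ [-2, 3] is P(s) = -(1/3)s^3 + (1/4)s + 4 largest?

The derivative is -s^2 + 1/4, which vanishes at s = -1/2 and s = 1/2.
Compare values at every candidate in [-2, 3]: P(-2) = 37/6, P(-1/2) = 47/12, P(1/2) = 49/12, P(3) = -17/4.
Hence the absolute maximum is 37/6 at s = -2.

-2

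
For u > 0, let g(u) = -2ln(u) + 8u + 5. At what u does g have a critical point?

g'(u) = -2/u + 8 = 0 gives u = 1/4.
g''(u) = 2/u², which is positive for u > 0, so this is a local minimum.
g(1/4) = -2·ln(1/4) + 2 + 5 ≈ 9.7726.

1/4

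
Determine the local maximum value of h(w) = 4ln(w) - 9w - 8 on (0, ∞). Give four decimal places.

h'(w) = 4/w − 9 = 0 gives w = 4/9.
h''(w) = -4/w², which is negative for w > 0, so this is a local maximum.
h(4/9) = 4·ln(4/9) - 4 - 8 ≈ -15.2437.

-15.2437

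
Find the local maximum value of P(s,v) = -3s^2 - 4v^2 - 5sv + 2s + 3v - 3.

-56/23

∂P/∂s = -6s - 5v + 2 = 0 and ∂P/∂v = -5s - 8v + 3 = 0, so (s, v) = (1/23, 8/23).
The Hessian has P_{ss} = -6, P_{vv} = -8, P_{sv} = -5, giving D = 23 > 0 with P_{ss} < 0, so the point is a local maximum.
P(1/23, 8/23) = -56/23.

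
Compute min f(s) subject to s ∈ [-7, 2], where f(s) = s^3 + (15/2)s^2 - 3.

Differentiating, f'(s) = 3s^2 + 15s; which vanishes at s = -5 and s = 0.
Candidates: f(-7) = 43/2, f(-5) = 119/2, f(0) = -3, f(2) = 35.
Hence the absolute minimum is -3 at s = 0.

-3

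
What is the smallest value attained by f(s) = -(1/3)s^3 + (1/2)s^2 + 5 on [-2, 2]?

13/3

f'(s) = -s^2 + s, which vanishes at s = 0 and s = 1.
Candidates: f(-2) = 29/3; f(0) = 5; f(1) = 31/6; f(2) = 13/3.
Hence the absolute minimum is 13/3 at s = 2.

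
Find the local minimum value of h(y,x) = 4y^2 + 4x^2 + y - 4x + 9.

∂h/∂y = 8y + 1 = 0 and ∂h/∂x = 8x - 4 = 0, so (y, x) = (-1/8, 1/2).
The Hessian has h_{yy} = 8, h_{xx} = 8, h_{yx} = 0, giving D = 64 > 0 with h_{yy} > 0, so the point is a local minimum.
h(-1/8, 1/2) = 127/16.

127/16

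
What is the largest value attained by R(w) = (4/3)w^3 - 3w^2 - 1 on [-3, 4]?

109/3

Differentiating, R'(w) = 4w^2 - 6w; which vanishes at w = 0 and w = 3/2.
Evaluating at the critical points and endpoints: R(-3) = -64,  R(0) = -1,  R(3/2) = -13/4,  R(4) = 109/3.
So the maximum is R(4) = 109/3.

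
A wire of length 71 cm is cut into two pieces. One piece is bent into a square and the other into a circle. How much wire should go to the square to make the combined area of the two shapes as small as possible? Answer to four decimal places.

Let x be the length used for the square. Square side x/4; circle radius (71−x)/(2π).
A(x) = (x/4)² + π·((71−x)/(2π))² = x²/16 + (71−x)²/(4π) for 0 ≤ x ≤ 71. A'(x) = x/8 − (71−x)/(2π) = 0 gives x = 4·71/(π+4) ≈ 39.7670.
A'' = 1/8 + 1/(2π) > 0, so this gives the minimum combined area; x ≈ 39.7670 cm to the square.

39.7670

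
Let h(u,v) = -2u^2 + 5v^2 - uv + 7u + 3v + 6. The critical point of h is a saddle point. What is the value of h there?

∂h/∂u = -4u - v + 7 = 0 and ∂h/∂v = -u + 10v + 3 = 0, so (u, v) = (73/41, -5/41).
The Hessian has h_{uu} = -4, h_{vv} = 10, h_{uv} = -1, giving D = -41 < 0, so the point is a saddle point.
h(73/41, -5/41) = 494/41.

494/41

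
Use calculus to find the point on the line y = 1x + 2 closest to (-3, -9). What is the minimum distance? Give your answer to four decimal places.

5.6569

Minimize D(x)^2 = (x + 3)^2 + (x + 11)^2.
d/dx[D^2] = 2(x + 3) + 2·1·(x + 11) = 0 ⇒ x = -7.
Then y = -5 and the distance is √(32) ≈ 5.6569.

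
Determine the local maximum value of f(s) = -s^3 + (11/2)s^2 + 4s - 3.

37

f'(s) = -3s^2 + 11s + 4. Setting f'(s) = 0 gives s ∈ {-1/3, 4}.
Second-derivative test with f''(s) = -6s + 11: f''(-1/3) = 13 > 0 ⇒ local minimum; f''(4) = -13 < 0 ⇒ local maximum.
The local maximum is f(4) = 37.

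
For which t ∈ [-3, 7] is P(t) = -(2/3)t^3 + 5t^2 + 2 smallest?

0

Differentiating, P'(t) = -2t^2 + 10t; which vanishes at t = 0 and t = 5.
Evaluating at the critical points and endpoints: P(-3) = 65, P(0) = 2, P(5) = 131/3, P(7) = 55/3.
Hence the absolute minimum is 2 at t = 0.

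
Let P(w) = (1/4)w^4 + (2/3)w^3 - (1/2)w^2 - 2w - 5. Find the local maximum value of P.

P'(w) = w^3 + 2w^2 - w - 2. Setting P'(w) = 0 gives w ∈ {-2, -1, 1}.
Since P''(w) = 3w^2 + 4w - 1, we get P''(-2) = 3 > 0 ⇒ local minimum; P''(-1) = -2 < 0 ⇒ local maximum; P''(1) = 6 > 0 ⇒ local minimum.
Thus P has its local maximum at w = -1, with value -47/12.

-47/12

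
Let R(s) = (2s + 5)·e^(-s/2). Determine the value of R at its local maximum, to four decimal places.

5.1361

Differentiating with the product rule gives R'(s) = (-s - 1/2)·e^(-s/2). Since e^(-s/2) > 0, the only critical point is s = -1/2.
R''(-1/2) has the same sign as -1 < 0, so this is a local maximum.
R(-1/2) = (4)·e^(1/4) ≈ 5.1361.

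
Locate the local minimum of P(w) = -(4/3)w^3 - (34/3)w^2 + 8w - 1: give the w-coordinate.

P'(w) = -4w^2 - (68/3)w + 8. Setting P'(w) = 0 gives w ∈ {-6, 1/3}.
Since P''(w) = -8w - 68/3, we get P''(-6) = 76/3 > 0 ⇒ local minimum; P''(1/3) = -76/3 < 0 ⇒ local maximum.
Thus P has its local minimum at w = -6, with value -169.

-6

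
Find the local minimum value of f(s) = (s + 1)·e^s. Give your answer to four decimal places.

f'(s) = 1·e^s + (s + 1)·1·e^s = (s + 2)·e^s. Since e^s > 0, the only critical point is s = -2.
f''(-2) has the same sign as 1 > 0, so this is a local minimum.
f(-2) = (-1)·e^(-2) ≈ -0.1353.

-0.1353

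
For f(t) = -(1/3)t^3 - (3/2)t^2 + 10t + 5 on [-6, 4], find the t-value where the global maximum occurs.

2

Differentiating, f'(t) = -t^2 - 3t + 10; which vanishes at t = -5 and t = 2.
Compare values at every candidate in [-6, 4]: f(-6) = -37, f(-5) = -245/6, f(2) = 49/3, f(4) = -1/3.
The maximum over the interval is 49/3, attained at t = 2.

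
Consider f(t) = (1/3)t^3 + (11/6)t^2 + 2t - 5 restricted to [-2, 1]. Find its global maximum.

Differentiating, f'(t) = t^2 + (11/3)t + 2; whose only zero in [-2, 1] is t = -2/3.
Candidates: f(-2) = -13/3; f(-2/3) = -455/81; f(1) = -5/6.
The maximum over the interval is -5/6, attained at t = 1.

-5/6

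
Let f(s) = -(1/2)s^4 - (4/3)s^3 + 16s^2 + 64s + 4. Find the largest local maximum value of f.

908/3

Critical points: f'(s) = -2s^3 - 4s^2 + 32s + 64 vanishes at s = -4, -2, 4.
Since f''(s) = -6s^2 - 8s + 32, we get f''(-4) = -32 < 0 ⇒ local maximum; f''(-2) = 24 > 0 ⇒ local minimum; f''(4) = -96 < 0 ⇒ local maximum.
So the largest local maximum value is f(4) = 908/3.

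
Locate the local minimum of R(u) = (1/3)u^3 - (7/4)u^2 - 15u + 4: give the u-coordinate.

R'(u) = u^2 - (7/2)u - 15. Setting R'(u) = 0 gives u ∈ {-5/2, 6}.
Since R''(u) = 2u - 7/2, we get R''(-5/2) = -17/2 < 0 ⇒ local maximum; R''(6) = 17/2 > 0 ⇒ local minimum.
So the local minimum value is R(6) = -77.

6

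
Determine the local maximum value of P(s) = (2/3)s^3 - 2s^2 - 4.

P'(s) = 2s^2 - 4s = 0 at s = 0, 2.
P''(s) = 4s - 4. P''(0) = -4 < 0 ⇒ local maximum; P''(2) = 4 > 0 ⇒ local minimum.
The local maximum is P(0) = -4.

-4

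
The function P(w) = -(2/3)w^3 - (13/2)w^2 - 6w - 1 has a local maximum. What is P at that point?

11/24

P'(w) = -2w^2 - 13w - 6. Setting P'(w) = 0 gives w ∈ {-6, -1/2}.
P''(w) = -4w - 13. P''(-6) = 11 > 0 ⇒ local minimum; P''(-1/2) = -11 < 0 ⇒ local maximum.
Thus P has its local maximum at w = -1/2, with value 11/24.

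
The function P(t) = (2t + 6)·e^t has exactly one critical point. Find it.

Differentiating with the product rule gives P'(t) = (2t + 8)·e^t. Since e^t > 0, the only critical point is t = -4.
P''(-4) has the same sign as 2 > 0, so this is a local minimum.
P(-4) = (-2)·e^(-4) ≈ -0.0366.

-4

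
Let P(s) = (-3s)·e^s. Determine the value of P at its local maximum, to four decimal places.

1.1036

Differentiating with the product rule gives P'(s) = (-3s - 3)·e^s. Since e^s > 0, the only critical point is s = -1.
P''(-1) has the same sign as -3 < 0, so this is a local maximum.
P(-1) = (3)·e^(-1) ≈ 1.1036.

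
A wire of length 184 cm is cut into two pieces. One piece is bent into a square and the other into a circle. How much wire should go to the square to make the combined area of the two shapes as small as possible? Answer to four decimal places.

103.0582

Let x be the length used for the square. Square side x/4; circle radius (184−x)/(2π).
A(x) = (x/4)² + π·((184−x)/(2π))² = x²/16 + (184−x)²/(4π) for 0 ≤ x ≤ 184. A'(x) = x/8 − (184−x)/(2π) = 0 gives x = 4·184/(π+4) ≈ 103.0582.
A'' = 1/8 + 1/(2π) > 0, so this gives the minimum combined area; x ≈ 103.0582 cm to the square.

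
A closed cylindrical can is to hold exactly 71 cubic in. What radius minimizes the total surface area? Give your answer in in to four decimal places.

2.2440

With radius r and height h, πr²h = 71 so h = 71/(πr²), and S(r) = 2πr² + 2πrh = 2πr² + 2·71/r.
S'(r) = 4πr − 2·71/r² = 0 ⇒ r³ = 71/(2π), so r ≈ 2.2440 and h = 2r ≈ 4.4880.
S''(r) = 4π + 4·71/r³ > 0, so this is the minimum; S ≈ 94.9191.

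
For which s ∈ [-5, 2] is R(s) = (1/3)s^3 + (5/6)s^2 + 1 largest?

Differentiating, R'(s) = s^2 + (5/3)s; which vanishes at s = -5/3 and s = 0.
Evaluating at the critical points and endpoints: R(-5) = -119/6, R(-5/3) = 287/162, R(0) = 1, R(2) = 7.
So the maximum is R(2) = 7.

2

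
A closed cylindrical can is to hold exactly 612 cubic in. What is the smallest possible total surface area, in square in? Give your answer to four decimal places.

With radius r and height h, πr²h = 612 so h = 612/(πr²), and S(r) = 2πr² + 2πrh = 2πr² + 2·612/r.
S'(r) = 4πr − 2·612/r² = 0 ⇒ r³ = 612/(2π), so r ≈ 4.6011 and h = 2r ≈ 9.2021.
S''(r) = 4π + 4·612/r³ > 0, so this is the minimum; S ≈ 399.0391.

399.0391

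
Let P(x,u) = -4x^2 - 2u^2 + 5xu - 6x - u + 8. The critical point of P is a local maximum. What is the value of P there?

162/7

∂P/∂x = -8x + 5u - 6 = 0 and ∂P/∂u = 5x - 4u - 1 = 0, so (x, u) = (-29/7, -38/7).
The Hessian has P_{xx} = -8, P_{uu} = -4, P_{xu} = 5, giving D = 7 > 0 with P_{xx} < 0, so the point is a local maximum.
P(-29/7, -38/7) = 162/7.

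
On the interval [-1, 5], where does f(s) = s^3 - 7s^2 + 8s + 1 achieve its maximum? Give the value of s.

f'(s) = 3s^2 - 14s + 8, which vanishes at s = 2/3 and s = 4.
Compare values at every candidate in [-1, 5]: f(-1) = -15; f(2/3) = 95/27; f(4) = -15; f(5) = -9.
The maximum over the interval is 95/27, attained at s = 2/3.

2/3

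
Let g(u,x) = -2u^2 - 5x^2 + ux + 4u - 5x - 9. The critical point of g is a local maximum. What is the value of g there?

-241/39

∂g/∂u = -4u + x + 4 = 0 and ∂g/∂x = u - 10x - 5 = 0, so (u, x) = (35/39, -16/39).
The Hessian has g_{uu} = -4, g_{xx} = -10, g_{ux} = 1, giving D = 39 > 0 with g_{uu} < 0, so the point is a local maximum.
g(35/39, -16/39) = -241/39.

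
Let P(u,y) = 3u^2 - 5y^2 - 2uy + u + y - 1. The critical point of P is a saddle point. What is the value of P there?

∂P/∂u = 6u - 2y + 1 = 0 and ∂P/∂y = -2u - 10y + 1 = 0, so (u, y) = (-1/8, 1/8).
The Hessian has P_{uu} = 6, P_{yy} = -10, P_{uy} = -2, giving D = -64 < 0, so the point is a saddle point.
P(-1/8, 1/8) = -1.

-1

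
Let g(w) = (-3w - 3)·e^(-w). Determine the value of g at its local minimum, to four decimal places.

-3.0000

By the product rule, g'(w) = (3w)·e^(-w). Since e^(-w) > 0, the only critical point is w = 0.
g''(0) has the same sign as 3 > 0, so this is a local minimum.
g(0) = (-3)·e^(0) ≈ -3.0000.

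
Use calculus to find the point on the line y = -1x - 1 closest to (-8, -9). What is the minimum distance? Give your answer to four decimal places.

11.3137

Minimize D(x)^2 = (x + 8)^2 + (-x + 8)^2.
d/dx[D^2] = 2(x + 8) + 2·(-1)·(-x + 8) = 0 ⇒ x = 0.
Then y = -1 and the distance is √(128) ≈ 11.3137.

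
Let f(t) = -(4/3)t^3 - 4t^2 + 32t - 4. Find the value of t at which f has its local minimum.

f'(t) = -4t^2 - 8t + 32. Setting f'(t) = 0 gives t ∈ {-4, 2}.
Second-derivative test with f''(t) = -8t - 8: f''(-4) = 24 > 0 ⇒ local minimum; f''(2) = -24 < 0 ⇒ local maximum.
Thus f has its local minimum at t = -4, with value -332/3.

-4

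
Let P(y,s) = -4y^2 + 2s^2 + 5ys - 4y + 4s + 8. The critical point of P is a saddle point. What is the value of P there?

168/19

∂P/∂y = -8y + 5s - 4 = 0 and ∂P/∂s = 5y + 4s + 4 = 0, so (y, s) = (-12/19, -4/19).
The Hessian has P_{yy} = -8, P_{ss} = 4, P_{ys} = 5, giving D = -57 < 0, so the point is a saddle point.
P(-12/19, -4/19) = 168/19.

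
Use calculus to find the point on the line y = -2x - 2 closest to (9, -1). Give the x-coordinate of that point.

Minimize D(x)^2 = (x - 9)^2 + (-2x - 1)^2.
d/dx[D^2] = 2(x - 9) + 2·(-2)·(-2x - 1) = 0 ⇒ x = 7/5.
Then y = -24/5 and the distance is √(361/5) ≈ 8.4971.

7/5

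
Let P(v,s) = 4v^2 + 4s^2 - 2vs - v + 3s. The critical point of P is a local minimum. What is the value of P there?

∂P/∂v = 8v - 2s - 1 = 0 and ∂P/∂s = -2v + 8s + 3 = 0, so (v, s) = (1/30, -11/30).
The Hessian has P_{vv} = 8, P_{ss} = 8, P_{vs} = -2, giving D = 60 > 0 with P_{vv} > 0, so the point is a local minimum.
P(1/30, -11/30) = -17/30.

-17/30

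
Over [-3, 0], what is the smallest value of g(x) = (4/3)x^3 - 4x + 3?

Differentiating, g'(x) = 4x^2 - 4; whose only zero in [-3, 0] is x = -1.
Candidates: g(-3) = -21, g(-1) = 17/3, g(0) = 3.
The minimum over the interval is -21, attained at x = -3.

-21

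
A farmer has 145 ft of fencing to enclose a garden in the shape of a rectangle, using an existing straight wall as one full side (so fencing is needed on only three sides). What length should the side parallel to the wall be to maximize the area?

145/2

Let the sides perpendicular to the wall have length x and the parallel side y, so 2x + y = 145 and the area is A = xy = x(145 − 2x).
A'(x) = 145 − 4x = 0 gives x = 145/4, and A''(x) = −4 < 0 confirms a maximum.
Then y = 145 − 2·145/4 = 145/2 and A = 21025/8.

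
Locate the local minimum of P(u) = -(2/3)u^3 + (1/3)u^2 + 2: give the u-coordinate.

Critical points: P'(u) = -2u^2 + (2/3)u vanishes at u = 0, 1/3.
Since P''(u) = -4u + 2/3, we get P''(0) = 2/3 > 0 ⇒ local minimum; P''(1/3) = -2/3 < 0 ⇒ local maximum.
Thus P has its local minimum at u = 0, with value 2.

0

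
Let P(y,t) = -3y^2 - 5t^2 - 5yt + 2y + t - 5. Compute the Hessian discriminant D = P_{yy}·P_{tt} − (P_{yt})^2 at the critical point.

35

∂P/∂y = -6y - 5t + 2 = 0 and ∂P/∂t = -5y - 10t + 1 = 0, so (y, t) = (3/7, -4/35).
The Hessian has P_{yy} = -6, P_{tt} = -10, P_{yt} = -5, giving D = 35 > 0 with P_{yy} < 0, so the point is a local maximum.
D = (-6)·(-10) − (-5)^2 = 35.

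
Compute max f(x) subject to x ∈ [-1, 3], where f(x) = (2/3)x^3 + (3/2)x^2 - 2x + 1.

53/2

Differentiating, f'(x) = 2x^2 + 3x - 2; whose only zero in [-1, 3] is x = 1/2.
Candidates: f(-1) = 23/6,  f(1/2) = 11/24,  f(3) = 53/2.
Hence the absolute maximum is 53/2 at x = 3.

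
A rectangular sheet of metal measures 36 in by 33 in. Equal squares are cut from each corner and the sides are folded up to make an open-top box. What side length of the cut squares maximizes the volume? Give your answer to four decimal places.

With cut size x, the volume is V(x) = x(36 − 2x)(33 − 2x) for 0 < x < 16.5.
V'(x) = 12x^2 − 276x + 1188. Setting V'(x) = 0 gives x ≈ 5.7337 (the root in (0, 16.5)).
V''(x) = 24x − 276 is negative there, so this is the maximum; V ≈ 3028.8308.

5.7337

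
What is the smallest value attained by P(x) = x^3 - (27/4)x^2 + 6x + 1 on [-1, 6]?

The derivative is 3x^2 - (27/2)x + 6, which vanishes at x = 1/2 and x = 4.
Compare values at every candidate in [-1, 6]: P(-1) = -51/4; P(1/2) = 39/16; P(4) = -19; P(6) = 10.
The minimum over the interval is -19, attained at x = 4.

-19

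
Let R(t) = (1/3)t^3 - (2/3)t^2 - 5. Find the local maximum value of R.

-5

Critical points: R'(t) = t^2 - (4/3)t vanishes at t = 0, 4/3.
Since R''(t) = 2t - 4/3, we get R''(0) = -4/3 < 0 ⇒ local maximum; R''(4/3) = 4/3 > 0 ⇒ local minimum.
So the local maximum value is R(0) = -5.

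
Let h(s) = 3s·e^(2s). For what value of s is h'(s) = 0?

-1/2

h'(s) = 3·e^(2s) + (3s)·2·e^(2s) = (6s + 3)·e^(2s). Since e^(2s) > 0, the only critical point is s = -1/2.
h''(-1/2) has the same sign as 6 > 0, so this is a local minimum.
h(-1/2) = (-3/2)·e^(-1) ≈ -0.5518.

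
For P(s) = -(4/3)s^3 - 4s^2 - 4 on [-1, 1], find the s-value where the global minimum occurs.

1

The derivative is -4s^2 - 8s, whose only zero in [-1, 1] is s = 0.
Candidates: P(-1) = -20/3,  P(0) = -4,  P(1) = -28/3.
The minimum over the interval is -28/3, attained at s = 1.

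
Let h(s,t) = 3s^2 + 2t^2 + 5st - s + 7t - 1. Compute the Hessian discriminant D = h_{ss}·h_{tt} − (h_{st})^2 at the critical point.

-1

∂h/∂s = 6s + 5t - 1 = 0 and ∂h/∂t = 5s + 4t + 7 = 0, so (s, t) = (-39, 47).
The Hessian has h_{ss} = 6, h_{tt} = 4, h_{st} = 5, giving D = -1 < 0, so the point is a saddle point.
D = (6)·(4) − (5)^2 = -1.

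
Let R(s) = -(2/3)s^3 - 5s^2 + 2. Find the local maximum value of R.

Critical points: R'(s) = -2s^2 - 10s vanishes at s = -5, 0.
Since R''(s) = -4s - 10, we get R''(-5) = 10 > 0 ⇒ local minimum; R''(0) = -10 < 0 ⇒ local maximum.
So the local maximum value is R(0) = 2.

2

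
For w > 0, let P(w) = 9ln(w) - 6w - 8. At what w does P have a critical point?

3/2

P'(w) = 9/w − 6 = 0 gives w = 3/2.
P''(w) = -9/w², which is negative for w > 0, so this is a local maximum.
P(3/2) = 9·ln(3/2) - 9 - 8 ≈ -13.3508.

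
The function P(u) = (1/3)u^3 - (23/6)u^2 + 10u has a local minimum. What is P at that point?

-6

Critical points: P'(u) = u^2 - (23/3)u + 10 vanishes at u = 5/3, 6.
Second-derivative test with P''(u) = 2u - 23/3: P''(5/3) = -13/3 < 0 ⇒ local maximum; P''(6) = 13/3 > 0 ⇒ local minimum.
The local minimum is P(6) = -6.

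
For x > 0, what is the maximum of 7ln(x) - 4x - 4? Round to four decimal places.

R'(x) = 7/x − 4 = 0 gives x = 7/4.
R''(x) = -7/x², which is negative for x > 0, so this is a local maximum.
R(7/4) = 7·ln(7/4) - 7 - 4 ≈ -7.0827.

-7.0827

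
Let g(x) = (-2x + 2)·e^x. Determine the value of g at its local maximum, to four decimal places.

By the product rule, g'(x) = (-2x)·e^x. Since e^x > 0, the only critical point is x = 0.
g''(0) has the same sign as -2 < 0, so this is a local maximum.
g(0) = (2)·e^(0) ≈ 2.0000.

2.0000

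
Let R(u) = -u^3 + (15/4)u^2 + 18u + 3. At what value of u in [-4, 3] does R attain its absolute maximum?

The derivative is -3u^2 + (15/2)u + 18, whose only zero in [-4, 3] is u = -3/2.
Candidates: R(-4) = 55,  R(-3/2) = -195/16,  R(3) = 255/4.
Hence the absolute maximum is 255/4 at u = 3.

3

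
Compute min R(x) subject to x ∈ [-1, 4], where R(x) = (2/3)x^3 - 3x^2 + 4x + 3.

The derivative is 2x^2 - 6x + 4, which vanishes at x = 1 and x = 2.
Evaluating at the critical points and endpoints: R(-1) = -14/3,  R(1) = 14/3,  R(2) = 13/3,  R(4) = 41/3.
Hence the absolute minimum is -14/3 at x = -1.

-14/3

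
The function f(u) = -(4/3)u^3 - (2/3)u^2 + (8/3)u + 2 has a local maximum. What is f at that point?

250/81

Critical points: f'(u) = -4u^2 - (4/3)u + 8/3 vanishes at u = -1, 2/3.
Since f''(u) = -8u - 4/3, we get f''(-1) = 20/3 > 0 ⇒ local minimum; f''(2/3) = -20/3 < 0 ⇒ local maximum.
The local maximum is f(2/3) = 250/81.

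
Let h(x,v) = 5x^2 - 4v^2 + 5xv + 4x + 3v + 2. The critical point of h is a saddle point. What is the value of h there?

131/105

∂h/∂x = 10x + 5v + 4 = 0 and ∂h/∂v = 5x - 8v + 3 = 0, so (x, v) = (-47/105, 2/21).
The Hessian has h_{xx} = 10, h_{vv} = -8, h_{xv} = 5, giving D = -105 < 0, so the point is a saddle point.
h(-47/105, 2/21) = 131/105.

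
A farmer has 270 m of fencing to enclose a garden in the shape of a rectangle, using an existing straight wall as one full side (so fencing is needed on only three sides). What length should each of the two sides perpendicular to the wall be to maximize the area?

135/2

Let the sides perpendicular to the wall have length x and the parallel side y, so 2x + y = 270 and the area is A = xy = x(270 − 2x).
A'(x) = 270 − 4x = 0 gives x = 135/2, and A''(x) = −4 < 0 confirms a maximum.
Then y = 270 − 2·135/2 = 135 and A = 18225/2.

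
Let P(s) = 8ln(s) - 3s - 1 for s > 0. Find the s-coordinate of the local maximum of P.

P'(s) = 8/s − 3 = 0 gives s = 8/3.
P''(s) = -8/s², which is negative for s > 0, so this is a local maximum.
P(8/3) = 8·ln(8/3) - 8 - 1 ≈ -1.1534.

8/3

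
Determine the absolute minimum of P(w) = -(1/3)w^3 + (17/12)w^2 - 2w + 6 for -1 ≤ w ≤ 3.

15/4

Differentiating, P'(w) = -w^2 + (17/6)w - 2; which vanishes at w = 4/3 and w = 3/2.
Candidates: P(-1) = 39/4,  P(4/3) = 410/81,  P(3/2) = 81/16,  P(3) = 15/4.
So the minimum is P(3) = 15/4.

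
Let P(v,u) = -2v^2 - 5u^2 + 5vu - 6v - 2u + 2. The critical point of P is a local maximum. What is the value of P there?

∂P/∂v = -4v + 5u - 6 = 0 and ∂P/∂u = 5v - 10u - 2 = 0, so (v, u) = (-14/3, -38/15).
The Hessian has P_{vv} = -4, P_{uu} = -10, P_{vu} = 5, giving D = 15 > 0 with P_{vv} < 0, so the point is a local maximum.
P(-14/3, -38/15) = 278/15.

278/15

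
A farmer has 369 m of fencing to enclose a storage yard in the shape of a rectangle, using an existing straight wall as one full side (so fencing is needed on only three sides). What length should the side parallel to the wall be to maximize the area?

369/2

Let the sides perpendicular to the wall have length x and the parallel side y, so 2x + y = 369 and the area is A = xy = x(369 − 2x).
A'(x) = 369 − 4x = 0 gives x = 369/4, and A''(x) = −4 < 0 confirms a maximum.
Then y = 369 − 2·369/4 = 369/2 and A = 136161/8.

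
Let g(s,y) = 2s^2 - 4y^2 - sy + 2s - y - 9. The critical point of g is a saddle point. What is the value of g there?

∂g/∂s = 4s - y + 2 = 0 and ∂g/∂y = -s - 8y - 1 = 0, so (s, y) = (-17/33, -2/33).
The Hessian has g_{ss} = 4, g_{yy} = -8, g_{sy} = -1, giving D = -33 < 0, so the point is a saddle point.
g(-17/33, -2/33) = -313/33.

-313/33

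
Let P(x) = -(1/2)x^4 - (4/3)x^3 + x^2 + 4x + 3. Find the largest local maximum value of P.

P'(x) = -2x^3 - 4x^2 + 2x + 4. Setting P'(x) = 0 gives x ∈ {-2, -1, 1}.
Since P''(x) = -6x^2 - 8x + 2, we get P''(-2) = -6 < 0 ⇒ local maximum; P''(-1) = 4 > 0 ⇒ local minimum; P''(1) = -12 < 0 ⇒ local maximum.
Thus P has its largest local maximum at x = 1, with value 37/6.

37/6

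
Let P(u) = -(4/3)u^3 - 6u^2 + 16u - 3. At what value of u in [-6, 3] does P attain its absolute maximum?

Differentiating, P'(u) = -4u^2 - 12u + 16; which vanishes at u = -4 and u = 1.
Evaluating at the critical points and endpoints: P(-6) = -27,  P(-4) = -233/3,  P(1) = 17/3,  P(3) = -45.
Hence the absolute maximum is 17/3 at u = 1.

1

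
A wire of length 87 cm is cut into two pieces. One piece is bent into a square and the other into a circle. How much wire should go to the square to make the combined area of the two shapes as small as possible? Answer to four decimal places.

48.7286

Let x be the length used for the square. Square side x/4; circle radius (87−x)/(2π).
A(x) = (x/4)² + π·((87−x)/(2π))² = x²/16 + (87−x)²/(4π) for 0 ≤ x ≤ 87. A'(x) = x/8 − (87−x)/(2π) = 0 gives x = 4·87/(π+4) ≈ 48.7286.
A'' = 1/8 + 1/(2π) > 0, so this gives the minimum combined area; x ≈ 48.7286 cm to the square.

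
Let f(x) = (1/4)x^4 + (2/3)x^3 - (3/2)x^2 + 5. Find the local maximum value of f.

5

Critical points: f'(x) = x^3 + 2x^2 - 3x vanishes at x = -3, 0, 1.
Second-derivative test with f''(x) = 3x^2 + 4x - 3: f''(-3) = 12 > 0 ⇒ local minimum; f''(0) = -3 < 0 ⇒ local maximum; f''(1) = 4 > 0 ⇒ local minimum.
So the local maximum value is f(0) = 5.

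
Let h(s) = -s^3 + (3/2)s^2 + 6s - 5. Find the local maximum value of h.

5

h'(s) = -3s^2 + 3s + 6 = 0 at s = -1, 2.
h''(s) = -6s + 3. h''(-1) = 9 > 0 ⇒ local minimum; h''(2) = -9 < 0 ⇒ local maximum.
So the local maximum value is h(2) = 5.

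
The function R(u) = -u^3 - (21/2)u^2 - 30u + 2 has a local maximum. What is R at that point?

28

Critical points: R'(u) = -3u^2 - 21u - 30 vanishes at u = -5, -2.
Second-derivative test with R''(u) = -6u - 21: R''(-5) = 9 > 0 ⇒ local minimum; R''(-2) = -9 < 0 ⇒ local maximum.
Thus R has its local maximum at u = -2, with value 28.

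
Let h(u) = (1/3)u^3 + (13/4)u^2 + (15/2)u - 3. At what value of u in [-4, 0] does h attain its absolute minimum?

The derivative is u^2 + (13/2)u + 15/2, whose only zero in [-4, 0] is u = -3/2.
Compare values at every candidate in [-4, 0]: h(-4) = -7/3; h(-3/2) = -129/16; h(0) = -3.
So the minimum is h(-3/2) = -129/16.

-3/2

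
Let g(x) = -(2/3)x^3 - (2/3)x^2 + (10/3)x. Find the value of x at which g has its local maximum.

1

g'(x) = -2x^2 - (4/3)x + 10/3 = 0 at x = -5/3, 1.
Since g''(x) = -4x - 4/3, we get g''(-5/3) = 16/3 > 0 ⇒ local minimum; g''(1) = -16/3 < 0 ⇒ local maximum.
The local maximum is g(1) = 2.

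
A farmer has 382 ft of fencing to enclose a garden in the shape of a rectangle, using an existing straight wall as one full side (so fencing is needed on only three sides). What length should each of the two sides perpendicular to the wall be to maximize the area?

Let the sides perpendicular to the wall have length x and the parallel side y, so 2x + y = 382 and the area is A = xy = x(382 − 2x).
A'(x) = 382 − 4x = 0 gives x = 191/2, and A''(x) = −4 < 0 confirms a maximum.
Then y = 382 − 2·191/2 = 191 and A = 36481/2.

191/2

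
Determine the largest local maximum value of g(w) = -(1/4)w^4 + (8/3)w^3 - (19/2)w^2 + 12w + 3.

95/12

Critical points: g'(w) = -w^3 + 8w^2 - 19w + 12 vanishes at w = 1, 3, 4.
Since g''(w) = -3w^2 + 16w - 19, we get g''(1) = -6 < 0 ⇒ local maximum; g''(3) = 2 > 0 ⇒ local minimum; g''(4) = -3 < 0 ⇒ local maximum.
Thus g has its largest local maximum at w = 1, with value 95/12.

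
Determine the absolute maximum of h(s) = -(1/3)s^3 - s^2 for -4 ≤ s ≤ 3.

16/3

Differentiating, h'(s) = -s^2 - 2s; which vanishes at s = -2 and s = 0.
Candidates: h(-4) = 16/3; h(-2) = -4/3; h(0) = 0; h(3) = -18.
So the maximum is h(-4) = 16/3.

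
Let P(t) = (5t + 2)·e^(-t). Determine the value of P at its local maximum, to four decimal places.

2.7441

By the product rule, P'(t) = (-5t + 3)·e^(-t). Since e^(-t) > 0, the only critical point is t = 3/5.
P''(3/5) has the same sign as -5 < 0, so this is a local maximum.
P(3/5) = (5)·e^(-3/5) ≈ 2.7441.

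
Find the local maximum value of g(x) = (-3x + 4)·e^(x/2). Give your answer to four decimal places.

By the product rule, g'(x) = (-(3/2)x - 1)·e^(x/2). Since e^(x/2) > 0, the only critical point is x = -2/3.
g''(-2/3) has the same sign as -3/2 < 0, so this is a local maximum.
g(-2/3) = (6)·e^(-1/3) ≈ 4.2992.

4.2992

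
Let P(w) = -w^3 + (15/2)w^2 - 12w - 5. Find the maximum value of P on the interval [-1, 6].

31/2

Differentiating, P'(w) = -3w^2 + 15w - 12; which vanishes at w = 1 and w = 4.
Evaluating at the critical points and endpoints: P(-1) = 31/2; P(1) = -21/2; P(4) = 3; P(6) = -23.
Hence the absolute maximum is 31/2 at w = -1.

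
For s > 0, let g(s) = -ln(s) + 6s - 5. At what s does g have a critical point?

1/6

g'(s) = -1/s + 6 = 0 gives s = 1/6.
g''(s) = 1/s², which is positive for s > 0, so this is a local minimum.
g(1/6) = -1·ln(1/6) + 1 - 5 ≈ -2.2082.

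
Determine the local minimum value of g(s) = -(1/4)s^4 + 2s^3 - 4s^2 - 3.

-7

g'(s) = -s^3 + 6s^2 - 8s = 0 at s = 0, 2, 4.
Since g''(s) = -3s^2 + 12s - 8, we get g''(0) = -8 < 0 ⇒ local maximum; g''(2) = 4 > 0 ⇒ local minimum; g''(4) = -8 < 0 ⇒ local maximum.
So the local minimum value is g(2) = -7.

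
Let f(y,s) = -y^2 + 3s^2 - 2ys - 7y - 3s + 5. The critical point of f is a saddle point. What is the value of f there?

∂f/∂y = -2y - 2s - 7 = 0 and ∂f/∂s = -2y + 6s - 3 = 0, so (y, s) = (-3, -1/2).
The Hessian has f_{yy} = -2, f_{ss} = 6, f_{ys} = -2, giving D = -16 < 0, so the point is a saddle point.
f(-3, -1/2) = 65/4.

65/4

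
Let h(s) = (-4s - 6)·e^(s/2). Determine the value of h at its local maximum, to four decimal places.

Differentiating with the product rule gives h'(s) = (-2s - 7)·e^(s/2). Since e^(s/2) > 0, the only critical point is s = -7/2.
h''(-7/2) has the same sign as -2 < 0, so this is a local maximum.
h(-7/2) = (8)·e^(-7/4) ≈ 1.3902.

1.3902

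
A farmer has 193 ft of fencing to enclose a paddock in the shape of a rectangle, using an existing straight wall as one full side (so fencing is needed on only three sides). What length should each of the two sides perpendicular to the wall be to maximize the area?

193/4

Let the sides perpendicular to the wall have length x and the parallel side y, so 2x + y = 193 and the area is A = xy = x(193 − 2x).
A'(x) = 193 − 4x = 0 gives x = 193/4, and A''(x) = −4 < 0 confirms a maximum.
Then y = 193 − 2·193/4 = 193/2 and A = 37249/8.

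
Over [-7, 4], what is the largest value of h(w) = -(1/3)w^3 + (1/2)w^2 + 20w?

The derivative is -w^2 + w + 20, whose only zero in [-7, 4] is w = -4.
Candidates: h(-7) = -7/6,  h(-4) = -152/3,  h(4) = 200/3.
The maximum over the interval is 200/3, attained at w = 4.

200/3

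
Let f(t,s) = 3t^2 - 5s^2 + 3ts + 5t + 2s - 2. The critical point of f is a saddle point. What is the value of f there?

∂f/∂t = 6t + 3s + 5 = 0 and ∂f/∂s = 3t - 10s + 2 = 0, so (t, s) = (-56/69, -1/23).
The Hessian has f_{tt} = 6, f_{ss} = -10, f_{ts} = 3, giving D = -69 < 0, so the point is a saddle point.
f(-56/69, -1/23) = -281/69.

-281/69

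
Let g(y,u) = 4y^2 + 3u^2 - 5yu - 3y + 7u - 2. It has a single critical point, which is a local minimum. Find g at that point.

∂g/∂y = 8y - 5u - 3 = 0 and ∂g/∂u = -5y + 6u + 7 = 0, so (y, u) = (-17/23, -41/23).
The Hessian has g_{yy} = 8, g_{uu} = 6, g_{yu} = -5, giving D = 23 > 0 with g_{yy} > 0, so the point is a local minimum.
g(-17/23, -41/23) = -164/23.

-164/23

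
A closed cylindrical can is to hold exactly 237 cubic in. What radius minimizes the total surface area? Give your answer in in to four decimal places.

3.3537

With radius r and height h, πr²h = 237 so h = 237/(πr²), and S(r) = 2πr² + 2πrh = 2πr² + 2·237/r.
S'(r) = 4πr − 2·237/r² = 0 ⇒ r³ = 237/(2π), so r ≈ 3.3537 and h = 2r ≈ 6.7074.
S''(r) = 4π + 4·237/r³ > 0, so this is the minimum; S ≈ 212.0053.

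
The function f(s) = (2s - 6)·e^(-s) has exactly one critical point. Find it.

4

By the product rule, f'(s) = (-2s + 8)·e^(-s). Since e^(-s) > 0, the only critical point is s = 4.
f''(4) has the same sign as -2 < 0, so this is a local maximum.
f(4) = (2)·e^(-4) ≈ 0.0366.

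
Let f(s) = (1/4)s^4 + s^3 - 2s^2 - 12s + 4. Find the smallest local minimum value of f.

f'(s) = s^3 + 3s^2 - 4s - 12. Setting f'(s) = 0 gives s ∈ {-3, -2, 2}.
Second-derivative test with f''(s) = 3s^2 + 6s - 4: f''(-3) = 5 > 0 ⇒ local minimum; f''(-2) = -4 < 0 ⇒ local maximum; f''(2) = 20 > 0 ⇒ local minimum.
The smallest local minimum is f(2) = -16.

-16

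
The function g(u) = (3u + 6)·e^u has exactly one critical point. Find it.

-3

Differentiating with the product rule gives g'(u) = (3u + 9)·e^u. Since e^u > 0, the only critical point is u = -3.
g''(-3) has the same sign as 3 > 0, so this is a local minimum.
g(-3) = (-3)·e^(-3) ≈ -0.1494.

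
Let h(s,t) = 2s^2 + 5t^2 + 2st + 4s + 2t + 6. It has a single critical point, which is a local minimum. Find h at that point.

4

∂h/∂s = 4s + 2t + 4 = 0 and ∂h/∂t = 2s + 10t + 2 = 0, so (s, t) = (-1, 0).
The Hessian has h_{ss} = 4, h_{tt} = 10, h_{st} = 2, giving D = 36 > 0 with h_{ss} > 0, so the point is a local minimum.
h(-1, 0) = 4.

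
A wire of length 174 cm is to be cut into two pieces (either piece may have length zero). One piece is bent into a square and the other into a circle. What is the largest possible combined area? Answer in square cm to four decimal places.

2409.2875

Let x be the length used for the square. Square side x/4; circle radius (174−x)/(2π).
A(x) = (x/4)² + π·((174−x)/(2π))² = x²/16 + (174−x)²/(4π) for 0 ≤ x ≤ 174. A'(x) = x/8 − (174−x)/(2π) = 0 gives x = 4·174/(π+4) ≈ 97.4573.
A'' > 0, so the interior critical point is a minimum; the maximum is at an endpoint. A(0) = 2409.2875 and A(174) = 1892.2500, so the largest area is 2409.2875.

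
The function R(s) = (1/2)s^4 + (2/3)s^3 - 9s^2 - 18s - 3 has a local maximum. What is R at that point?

R'(s) = 2s^3 + 2s^2 - 18s - 18 = 0 at s = -3, -1, 3.
R''(s) = 6s^2 + 4s - 18. R''(-3) = 24 > 0 ⇒ local minimum; R''(-1) = -16 < 0 ⇒ local maximum; R''(3) = 48 > 0 ⇒ local minimum.
The local maximum is R(-1) = 35/6.

35/6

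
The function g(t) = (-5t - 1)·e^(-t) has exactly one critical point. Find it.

Differentiating with the product rule gives g'(t) = (5t - 4)·e^(-t). Since e^(-t) > 0, the only critical point is t = 4/5.
g''(4/5) has the same sign as 5 > 0, so this is a local minimum.
g(4/5) = (-5)·e^(-4/5) ≈ -2.2466.

4/5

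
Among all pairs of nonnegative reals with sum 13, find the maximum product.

169/4

With x + y = 13, the product is P(x) = x(13 − x).
P'(x) = 13 − 2x = 0 gives x = 13/2; P'' = −2 < 0, so this is the maximum.
P = 13/2·13/2 = 169/4.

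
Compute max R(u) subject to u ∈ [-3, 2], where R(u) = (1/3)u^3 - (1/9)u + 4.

The derivative is u^2 - 1/9, which vanishes at u = -1/3 and u = 1/3.
Evaluating at the critical points and endpoints: R(-3) = -14/3,  R(-1/3) = 326/81,  R(1/3) = 322/81,  R(2) = 58/9.
The maximum over the interval is 58/9, attained at u = 2.

58/9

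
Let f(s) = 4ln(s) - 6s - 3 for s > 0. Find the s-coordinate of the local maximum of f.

2/3

f'(s) = 4/s − 6 = 0 gives s = 2/3.
f''(s) = -4/s², which is negative for s > 0, so this is a local maximum.
f(2/3) = 4·ln(2/3) - 4 - 3 ≈ -8.6219.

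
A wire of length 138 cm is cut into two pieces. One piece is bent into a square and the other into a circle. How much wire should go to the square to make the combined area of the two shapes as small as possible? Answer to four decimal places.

77.2937

Let x be the length used for the square. Square side x/4; circle radius (138−x)/(2π).
A(x) = (x/4)² + π·((138−x)/(2π))² = x²/16 + (138−x)²/(4π) for 0 ≤ x ≤ 138. A'(x) = x/8 − (138−x)/(2π) = 0 gives x = 4·138/(π+4) ≈ 77.2937.
A'' = 1/8 + 1/(2π) > 0, so this gives the minimum combined area; x ≈ 77.2937 cm to the square.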